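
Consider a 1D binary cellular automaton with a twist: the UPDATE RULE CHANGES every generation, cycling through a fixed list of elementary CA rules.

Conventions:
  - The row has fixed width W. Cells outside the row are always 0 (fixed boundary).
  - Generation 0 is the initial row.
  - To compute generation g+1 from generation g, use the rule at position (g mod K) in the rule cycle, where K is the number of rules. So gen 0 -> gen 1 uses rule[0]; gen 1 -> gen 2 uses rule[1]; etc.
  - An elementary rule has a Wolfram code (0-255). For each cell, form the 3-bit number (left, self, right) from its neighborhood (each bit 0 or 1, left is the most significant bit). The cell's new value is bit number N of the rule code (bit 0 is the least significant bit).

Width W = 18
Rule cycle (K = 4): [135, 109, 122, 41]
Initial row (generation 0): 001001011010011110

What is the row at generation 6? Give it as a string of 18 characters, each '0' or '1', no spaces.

Answer: 111101110001010111

Derivation:
Gen 0: 001001011010011110
Gen 1 (rule 135): 111011000010101100
Gen 2 (rule 109): 101111011011111101
Gen 3 (rule 122): 011001111110000110
Gen 4 (rule 41): 010001000000110100
Gen 5 (rule 135): 110111011111000101
Gen 6 (rule 109): 111101110001010111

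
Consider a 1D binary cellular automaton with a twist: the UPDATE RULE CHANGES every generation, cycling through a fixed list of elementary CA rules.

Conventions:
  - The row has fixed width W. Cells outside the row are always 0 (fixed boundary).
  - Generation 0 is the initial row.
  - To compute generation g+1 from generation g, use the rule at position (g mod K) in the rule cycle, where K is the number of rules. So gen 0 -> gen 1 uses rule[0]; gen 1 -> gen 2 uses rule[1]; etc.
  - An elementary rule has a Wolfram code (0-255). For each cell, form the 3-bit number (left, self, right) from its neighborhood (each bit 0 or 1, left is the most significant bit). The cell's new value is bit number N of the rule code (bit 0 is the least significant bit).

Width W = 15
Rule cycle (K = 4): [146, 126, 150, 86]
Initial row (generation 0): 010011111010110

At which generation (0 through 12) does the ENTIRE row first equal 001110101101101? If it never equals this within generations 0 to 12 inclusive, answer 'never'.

Gen 0: 010011111010110
Gen 1 (rule 146): 101101110000001
Gen 2 (rule 126): 111111011000011
Gen 3 (rule 150): 011110000100100
Gen 4 (rule 86): 100011001111110
Gen 5 (rule 146): 010100110111101
Gen 6 (rule 126): 111111111100111
Gen 7 (rule 150): 011111111011010
Gen 8 (rule 86): 100000001001011
Gen 9 (rule 146): 010000010110000
Gen 10 (rule 126): 111000111111000
Gen 11 (rule 150): 010101011110100
Gen 12 (rule 86): 110101000010110

Answer: never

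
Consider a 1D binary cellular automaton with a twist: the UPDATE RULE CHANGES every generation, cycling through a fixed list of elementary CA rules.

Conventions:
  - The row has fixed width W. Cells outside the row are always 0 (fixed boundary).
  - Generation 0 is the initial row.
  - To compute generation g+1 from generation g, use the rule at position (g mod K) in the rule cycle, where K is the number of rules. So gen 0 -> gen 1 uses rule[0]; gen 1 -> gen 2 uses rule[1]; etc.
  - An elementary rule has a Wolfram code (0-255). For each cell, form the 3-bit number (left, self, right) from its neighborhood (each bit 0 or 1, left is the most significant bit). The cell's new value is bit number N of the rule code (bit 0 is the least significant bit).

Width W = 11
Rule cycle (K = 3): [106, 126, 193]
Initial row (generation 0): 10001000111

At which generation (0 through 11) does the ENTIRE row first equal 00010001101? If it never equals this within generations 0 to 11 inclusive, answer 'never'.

Answer: 1

Derivation:
Gen 0: 10001000111
Gen 1 (rule 106): 00010001101
Gen 2 (rule 126): 00111011111
Gen 3 (rule 193): 10011001111
Gen 4 (rule 106): 00111011001
Gen 5 (rule 126): 01101111111
Gen 6 (rule 193): 00100111111
Gen 7 (rule 106): 01001100001
Gen 8 (rule 126): 11111110011
Gen 9 (rule 193): 01111110001
Gen 10 (rule 106): 11000010010
Gen 11 (rule 126): 11100111111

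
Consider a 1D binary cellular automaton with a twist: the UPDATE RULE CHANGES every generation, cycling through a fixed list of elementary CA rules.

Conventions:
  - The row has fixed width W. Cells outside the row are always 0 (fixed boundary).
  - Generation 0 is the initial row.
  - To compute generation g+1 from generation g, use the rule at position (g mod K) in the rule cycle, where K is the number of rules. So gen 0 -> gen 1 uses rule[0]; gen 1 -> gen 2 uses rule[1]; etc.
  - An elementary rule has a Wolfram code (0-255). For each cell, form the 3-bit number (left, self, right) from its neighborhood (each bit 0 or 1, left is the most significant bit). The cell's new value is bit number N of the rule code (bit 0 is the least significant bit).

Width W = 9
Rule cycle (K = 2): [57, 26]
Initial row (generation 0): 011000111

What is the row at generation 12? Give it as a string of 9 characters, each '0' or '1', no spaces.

Answer: 101110110

Derivation:
Gen 0: 011000111
Gen 1 (rule 57): 010110100
Gen 2 (rule 26): 100100010
Gen 3 (rule 57): 010011001
Gen 4 (rule 26): 101110110
Gen 5 (rule 57): 011001101
Gen 6 (rule 26): 110111000
Gen 7 (rule 57): 101100111
Gen 8 (rule 26): 001011100
Gen 9 (rule 57): 100110011
Gen 10 (rule 26): 011101110
Gen 11 (rule 57): 010011001
Gen 12 (rule 26): 101110110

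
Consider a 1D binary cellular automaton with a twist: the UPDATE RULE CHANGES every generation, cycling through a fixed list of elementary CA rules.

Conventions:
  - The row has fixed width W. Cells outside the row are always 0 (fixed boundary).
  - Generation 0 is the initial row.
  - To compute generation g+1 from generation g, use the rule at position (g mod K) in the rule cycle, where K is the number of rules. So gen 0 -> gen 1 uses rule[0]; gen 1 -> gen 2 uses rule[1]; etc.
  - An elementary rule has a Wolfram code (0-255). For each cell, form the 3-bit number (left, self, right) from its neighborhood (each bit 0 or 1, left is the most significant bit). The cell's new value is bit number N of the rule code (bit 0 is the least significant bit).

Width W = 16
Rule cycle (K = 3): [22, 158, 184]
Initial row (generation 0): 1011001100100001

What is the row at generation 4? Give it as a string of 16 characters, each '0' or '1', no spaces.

Gen 0: 1011001100100001
Gen 1 (rule 22): 1000110011110011
Gen 2 (rule 158): 1101101111101110
Gen 3 (rule 184): 1011011111011101
Gen 4 (rule 22): 1000000000000001

Answer: 1000000000000001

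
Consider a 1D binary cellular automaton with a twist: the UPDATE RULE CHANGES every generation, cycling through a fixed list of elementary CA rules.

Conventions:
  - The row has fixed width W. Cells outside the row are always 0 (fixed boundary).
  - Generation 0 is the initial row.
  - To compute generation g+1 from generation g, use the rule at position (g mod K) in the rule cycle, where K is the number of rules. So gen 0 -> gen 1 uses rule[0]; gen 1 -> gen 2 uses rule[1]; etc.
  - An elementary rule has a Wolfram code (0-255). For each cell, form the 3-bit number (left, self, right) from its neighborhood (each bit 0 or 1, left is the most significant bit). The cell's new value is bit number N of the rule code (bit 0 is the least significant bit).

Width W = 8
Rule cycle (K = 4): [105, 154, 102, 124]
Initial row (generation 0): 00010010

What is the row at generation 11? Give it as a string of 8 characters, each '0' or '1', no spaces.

Gen 0: 00010010
Gen 1 (rule 105): 11000000
Gen 2 (rule 154): 10100000
Gen 3 (rule 102): 11100000
Gen 4 (rule 124): 10110000
Gen 5 (rule 105): 01110111
Gen 6 (rule 154): 11100110
Gen 7 (rule 102): 00101010
Gen 8 (rule 124): 00111111
Gen 9 (rule 105): 10100001
Gen 10 (rule 154): 00010010
Gen 11 (rule 102): 00110110

Answer: 00110110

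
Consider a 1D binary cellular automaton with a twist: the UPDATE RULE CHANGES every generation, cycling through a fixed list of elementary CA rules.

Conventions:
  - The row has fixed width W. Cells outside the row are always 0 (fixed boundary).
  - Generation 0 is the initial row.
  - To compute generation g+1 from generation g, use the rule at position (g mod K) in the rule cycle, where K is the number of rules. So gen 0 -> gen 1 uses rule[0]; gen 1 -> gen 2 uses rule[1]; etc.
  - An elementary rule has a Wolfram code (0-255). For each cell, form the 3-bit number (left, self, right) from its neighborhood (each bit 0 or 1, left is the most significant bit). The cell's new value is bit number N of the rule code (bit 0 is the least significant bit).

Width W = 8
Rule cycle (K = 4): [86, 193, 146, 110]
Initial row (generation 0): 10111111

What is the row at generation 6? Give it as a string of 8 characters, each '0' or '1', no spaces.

Gen 0: 10111111
Gen 1 (rule 86): 10000001
Gen 2 (rule 193): 00111100
Gen 3 (rule 146): 01011010
Gen 4 (rule 110): 11111110
Gen 5 (rule 86): 00000011
Gen 6 (rule 193): 11111001

Answer: 11111001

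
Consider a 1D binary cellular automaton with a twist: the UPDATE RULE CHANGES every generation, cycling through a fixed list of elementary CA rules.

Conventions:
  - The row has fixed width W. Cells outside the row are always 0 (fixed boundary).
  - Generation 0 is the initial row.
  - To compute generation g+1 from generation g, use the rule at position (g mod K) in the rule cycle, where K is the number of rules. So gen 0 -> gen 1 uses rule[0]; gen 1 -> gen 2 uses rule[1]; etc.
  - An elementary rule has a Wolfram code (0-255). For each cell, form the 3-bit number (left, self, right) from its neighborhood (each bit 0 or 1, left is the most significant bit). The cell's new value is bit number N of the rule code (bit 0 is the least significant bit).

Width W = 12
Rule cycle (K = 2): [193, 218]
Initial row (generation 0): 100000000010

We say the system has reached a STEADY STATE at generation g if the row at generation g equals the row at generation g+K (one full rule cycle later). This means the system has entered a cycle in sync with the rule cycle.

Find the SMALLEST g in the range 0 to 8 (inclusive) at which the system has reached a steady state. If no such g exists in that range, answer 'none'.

Answer: 2

Derivation:
Gen 0: 100000000010
Gen 1 (rule 193): 001111111000
Gen 2 (rule 218): 011111111100
Gen 3 (rule 193): 001111111101
Gen 4 (rule 218): 011111111100
Gen 5 (rule 193): 001111111101
Gen 6 (rule 218): 011111111100
Gen 7 (rule 193): 001111111101
Gen 8 (rule 218): 011111111100
Gen 9 (rule 193): 001111111101
Gen 10 (rule 218): 011111111100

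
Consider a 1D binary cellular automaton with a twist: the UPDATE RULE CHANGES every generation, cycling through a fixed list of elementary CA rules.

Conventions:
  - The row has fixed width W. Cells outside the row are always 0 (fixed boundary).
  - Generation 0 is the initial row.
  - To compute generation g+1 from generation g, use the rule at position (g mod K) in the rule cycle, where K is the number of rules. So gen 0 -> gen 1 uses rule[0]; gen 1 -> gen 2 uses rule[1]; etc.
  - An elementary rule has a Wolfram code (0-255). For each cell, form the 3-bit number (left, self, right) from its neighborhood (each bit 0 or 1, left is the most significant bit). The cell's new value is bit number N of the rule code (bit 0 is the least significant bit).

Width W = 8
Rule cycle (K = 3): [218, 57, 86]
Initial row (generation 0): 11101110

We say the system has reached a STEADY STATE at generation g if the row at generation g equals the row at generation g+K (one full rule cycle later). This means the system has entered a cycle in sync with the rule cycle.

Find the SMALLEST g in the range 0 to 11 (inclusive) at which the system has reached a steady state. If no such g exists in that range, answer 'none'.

Gen 0: 11101110
Gen 1 (rule 218): 11101111
Gen 2 (rule 57): 10011000
Gen 3 (rule 86): 11101100
Gen 4 (rule 218): 11101110
Gen 5 (rule 57): 10011001
Gen 6 (rule 86): 11101111
Gen 7 (rule 218): 11101111
Gen 8 (rule 57): 10011000
Gen 9 (rule 86): 11101100
Gen 10 (rule 218): 11101110
Gen 11 (rule 57): 10011001
Gen 12 (rule 86): 11101111
Gen 13 (rule 218): 11101111
Gen 14 (rule 57): 10011000

Answer: none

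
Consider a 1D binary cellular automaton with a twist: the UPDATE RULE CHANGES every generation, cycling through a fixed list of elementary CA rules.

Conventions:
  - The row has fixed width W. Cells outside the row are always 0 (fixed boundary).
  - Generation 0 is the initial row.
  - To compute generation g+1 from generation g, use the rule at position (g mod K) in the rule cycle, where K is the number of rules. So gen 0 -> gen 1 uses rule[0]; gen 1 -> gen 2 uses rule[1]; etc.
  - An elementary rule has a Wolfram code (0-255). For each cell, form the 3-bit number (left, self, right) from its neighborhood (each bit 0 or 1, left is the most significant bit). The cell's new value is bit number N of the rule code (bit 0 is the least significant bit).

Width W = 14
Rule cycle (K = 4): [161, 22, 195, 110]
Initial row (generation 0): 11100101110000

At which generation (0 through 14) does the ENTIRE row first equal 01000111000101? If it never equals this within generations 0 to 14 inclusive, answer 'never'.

Answer: never

Derivation:
Gen 0: 11100101110000
Gen 1 (rule 161): 01000010100111
Gen 2 (rule 22): 11100110111000
Gen 3 (rule 195): 01101010011011
Gen 4 (rule 110): 11111110111111
Gen 5 (rule 161): 01111101011110
Gen 6 (rule 22): 10000001000001
Gen 7 (rule 195): 00111110011110
Gen 8 (rule 110): 01100010110010
Gen 9 (rule 161): 00001001000000
Gen 10 (rule 22): 00011111100000
Gen 11 (rule 195): 11101111101111
Gen 12 (rule 110): 10111000111001
Gen 13 (rule 161): 01010010010000
Gen 14 (rule 22): 11011111111000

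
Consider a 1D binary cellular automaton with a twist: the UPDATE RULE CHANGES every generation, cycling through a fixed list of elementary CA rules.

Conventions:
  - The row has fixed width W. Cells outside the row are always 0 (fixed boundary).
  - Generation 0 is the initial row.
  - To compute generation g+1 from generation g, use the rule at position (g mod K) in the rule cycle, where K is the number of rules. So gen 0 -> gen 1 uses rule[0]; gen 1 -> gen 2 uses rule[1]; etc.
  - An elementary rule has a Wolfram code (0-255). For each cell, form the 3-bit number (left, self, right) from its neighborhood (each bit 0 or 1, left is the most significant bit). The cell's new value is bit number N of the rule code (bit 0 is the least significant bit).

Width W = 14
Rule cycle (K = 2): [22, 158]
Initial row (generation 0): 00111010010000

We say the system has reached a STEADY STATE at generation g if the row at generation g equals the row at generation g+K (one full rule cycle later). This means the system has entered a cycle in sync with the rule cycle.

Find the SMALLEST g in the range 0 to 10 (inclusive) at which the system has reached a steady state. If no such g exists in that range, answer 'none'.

Gen 0: 00111010010000
Gen 1 (rule 22): 01000011111000
Gen 2 (rule 158): 11100111110100
Gen 3 (rule 22): 00011000000110
Gen 4 (rule 158): 00110100001101
Gen 5 (rule 22): 01000110010001
Gen 6 (rule 158): 11101101111011
Gen 7 (rule 22): 00000000000000
Gen 8 (rule 158): 00000000000000
Gen 9 (rule 22): 00000000000000
Gen 10 (rule 158): 00000000000000
Gen 11 (rule 22): 00000000000000
Gen 12 (rule 158): 00000000000000

Answer: 7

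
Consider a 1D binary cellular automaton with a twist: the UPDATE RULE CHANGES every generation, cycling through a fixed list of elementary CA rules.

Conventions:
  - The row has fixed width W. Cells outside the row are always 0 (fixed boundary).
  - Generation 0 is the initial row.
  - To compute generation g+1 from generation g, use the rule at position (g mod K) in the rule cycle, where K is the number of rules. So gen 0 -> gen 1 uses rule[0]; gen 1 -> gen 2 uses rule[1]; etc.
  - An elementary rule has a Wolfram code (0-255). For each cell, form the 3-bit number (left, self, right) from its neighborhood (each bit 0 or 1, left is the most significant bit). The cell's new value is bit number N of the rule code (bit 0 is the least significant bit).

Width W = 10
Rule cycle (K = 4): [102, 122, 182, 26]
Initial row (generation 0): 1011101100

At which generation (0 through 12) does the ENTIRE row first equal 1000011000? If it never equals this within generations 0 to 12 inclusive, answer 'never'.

Answer: 9

Derivation:
Gen 0: 1011101100
Gen 1 (rule 102): 1100110100
Gen 2 (rule 122): 1111111010
Gen 3 (rule 182): 0111110111
Gen 4 (rule 26): 1100000100
Gen 5 (rule 102): 0100001100
Gen 6 (rule 122): 1010011110
Gen 7 (rule 182): 1111101101
Gen 8 (rule 26): 1000001000
Gen 9 (rule 102): 1000011000
Gen 10 (rule 122): 0100111100
Gen 11 (rule 182): 1111011010
Gen 12 (rule 26): 1000010001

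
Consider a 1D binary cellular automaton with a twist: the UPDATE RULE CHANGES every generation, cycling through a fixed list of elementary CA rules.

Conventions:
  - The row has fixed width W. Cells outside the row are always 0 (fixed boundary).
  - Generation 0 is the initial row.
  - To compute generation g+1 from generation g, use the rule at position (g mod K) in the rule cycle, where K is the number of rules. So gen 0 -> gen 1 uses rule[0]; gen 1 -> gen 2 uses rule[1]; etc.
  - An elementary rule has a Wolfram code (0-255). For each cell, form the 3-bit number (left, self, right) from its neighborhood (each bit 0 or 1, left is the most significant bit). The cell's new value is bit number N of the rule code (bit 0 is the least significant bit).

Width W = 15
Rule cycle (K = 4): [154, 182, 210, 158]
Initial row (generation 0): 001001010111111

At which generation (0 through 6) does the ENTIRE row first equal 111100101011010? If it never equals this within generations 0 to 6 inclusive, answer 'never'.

Answer: 4

Derivation:
Gen 0: 001001010111111
Gen 1 (rule 154): 010110000111110
Gen 2 (rule 182): 111001001011101
Gen 3 (rule 210): 011110110001100
Gen 4 (rule 158): 111100101011010
Gen 5 (rule 154): 111011000010001
Gen 6 (rule 182): 010100100111011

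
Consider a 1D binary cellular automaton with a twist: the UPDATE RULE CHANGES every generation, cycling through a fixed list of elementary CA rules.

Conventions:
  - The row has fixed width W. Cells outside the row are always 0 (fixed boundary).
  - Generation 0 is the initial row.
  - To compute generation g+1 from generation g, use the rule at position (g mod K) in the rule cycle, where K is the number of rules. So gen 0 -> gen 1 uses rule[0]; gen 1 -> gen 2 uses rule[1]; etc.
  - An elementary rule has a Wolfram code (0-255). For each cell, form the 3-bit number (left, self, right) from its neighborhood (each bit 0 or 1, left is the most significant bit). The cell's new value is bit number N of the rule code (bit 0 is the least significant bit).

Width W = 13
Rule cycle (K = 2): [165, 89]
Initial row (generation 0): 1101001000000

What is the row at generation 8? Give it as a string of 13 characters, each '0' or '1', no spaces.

Answer: 0010000010100

Derivation:
Gen 0: 1101001000000
Gen 1 (rule 165): 0011001011111
Gen 2 (rule 89): 1011100010001
Gen 3 (rule 165): 1101001010101
Gen 4 (rule 89): 1100100000000
Gen 5 (rule 165): 0000101111111
Gen 6 (rule 89): 1110001000001
Gen 7 (rule 165): 0100101011101
Gen 8 (rule 89): 0010000010100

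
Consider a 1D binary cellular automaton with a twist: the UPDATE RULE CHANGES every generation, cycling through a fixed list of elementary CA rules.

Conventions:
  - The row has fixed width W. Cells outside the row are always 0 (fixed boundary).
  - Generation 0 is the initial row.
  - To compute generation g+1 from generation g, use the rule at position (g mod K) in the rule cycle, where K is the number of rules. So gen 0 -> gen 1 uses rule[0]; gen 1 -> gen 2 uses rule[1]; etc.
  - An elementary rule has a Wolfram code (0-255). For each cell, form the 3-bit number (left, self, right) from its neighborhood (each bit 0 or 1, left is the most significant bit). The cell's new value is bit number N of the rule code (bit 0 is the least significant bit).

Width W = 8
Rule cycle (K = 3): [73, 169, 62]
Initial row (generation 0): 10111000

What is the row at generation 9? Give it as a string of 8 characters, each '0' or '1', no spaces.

Gen 0: 10111000
Gen 1 (rule 73): 00101011
Gen 2 (rule 169): 10010110
Gen 3 (rule 62): 11111101
Gen 4 (rule 73): 10000100
Gen 5 (rule 169): 00110001
Gen 6 (rule 62): 01101011
Gen 7 (rule 73): 01100011
Gen 8 (rule 169): 01001010
Gen 9 (rule 62): 11111111

Answer: 11111111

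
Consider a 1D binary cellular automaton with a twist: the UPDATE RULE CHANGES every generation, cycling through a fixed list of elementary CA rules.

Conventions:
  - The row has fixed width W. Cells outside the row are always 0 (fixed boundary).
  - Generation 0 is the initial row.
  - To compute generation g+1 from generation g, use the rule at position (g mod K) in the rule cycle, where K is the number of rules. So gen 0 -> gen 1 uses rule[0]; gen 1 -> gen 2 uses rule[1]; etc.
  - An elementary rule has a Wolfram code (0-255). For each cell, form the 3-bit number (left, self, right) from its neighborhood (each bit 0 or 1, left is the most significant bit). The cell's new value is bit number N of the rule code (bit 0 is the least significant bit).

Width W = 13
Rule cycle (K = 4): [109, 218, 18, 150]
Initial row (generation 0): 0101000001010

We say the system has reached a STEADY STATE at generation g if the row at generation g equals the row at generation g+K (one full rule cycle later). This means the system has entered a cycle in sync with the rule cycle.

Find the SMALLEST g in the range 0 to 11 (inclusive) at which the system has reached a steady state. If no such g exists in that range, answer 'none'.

Gen 0: 0101000001010
Gen 1 (rule 109): 0111011101110
Gen 2 (rule 218): 1111011101111
Gen 3 (rule 18): 0000000000000
Gen 4 (rule 150): 0000000000000
Gen 5 (rule 109): 1111111111111
Gen 6 (rule 218): 1111111111111
Gen 7 (rule 18): 0000000000000
Gen 8 (rule 150): 0000000000000
Gen 9 (rule 109): 1111111111111
Gen 10 (rule 218): 1111111111111
Gen 11 (rule 18): 0000000000000
Gen 12 (rule 150): 0000000000000
Gen 13 (rule 109): 1111111111111
Gen 14 (rule 218): 1111111111111
Gen 15 (rule 18): 0000000000000

Answer: 3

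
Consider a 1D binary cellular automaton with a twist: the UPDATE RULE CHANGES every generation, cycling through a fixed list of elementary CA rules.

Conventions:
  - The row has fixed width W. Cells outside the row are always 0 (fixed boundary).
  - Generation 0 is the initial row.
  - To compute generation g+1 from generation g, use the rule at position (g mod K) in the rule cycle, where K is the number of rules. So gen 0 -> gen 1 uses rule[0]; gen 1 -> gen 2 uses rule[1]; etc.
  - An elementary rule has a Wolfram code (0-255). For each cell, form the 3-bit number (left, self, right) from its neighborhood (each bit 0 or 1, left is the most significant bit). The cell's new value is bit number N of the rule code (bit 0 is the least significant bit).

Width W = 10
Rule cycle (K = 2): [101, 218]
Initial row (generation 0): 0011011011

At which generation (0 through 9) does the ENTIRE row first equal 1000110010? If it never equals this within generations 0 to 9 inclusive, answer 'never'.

Answer: never

Derivation:
Gen 0: 0011011011
Gen 1 (rule 101): 1001101101
Gen 2 (rule 218): 0111101100
Gen 3 (rule 101): 0000110101
Gen 4 (rule 218): 0001110000
Gen 5 (rule 101): 1100010111
Gen 6 (rule 218): 1110100111
Gen 7 (rule 101): 0011100001
Gen 8 (rule 218): 0111110010
Gen 9 (rule 101): 0000010010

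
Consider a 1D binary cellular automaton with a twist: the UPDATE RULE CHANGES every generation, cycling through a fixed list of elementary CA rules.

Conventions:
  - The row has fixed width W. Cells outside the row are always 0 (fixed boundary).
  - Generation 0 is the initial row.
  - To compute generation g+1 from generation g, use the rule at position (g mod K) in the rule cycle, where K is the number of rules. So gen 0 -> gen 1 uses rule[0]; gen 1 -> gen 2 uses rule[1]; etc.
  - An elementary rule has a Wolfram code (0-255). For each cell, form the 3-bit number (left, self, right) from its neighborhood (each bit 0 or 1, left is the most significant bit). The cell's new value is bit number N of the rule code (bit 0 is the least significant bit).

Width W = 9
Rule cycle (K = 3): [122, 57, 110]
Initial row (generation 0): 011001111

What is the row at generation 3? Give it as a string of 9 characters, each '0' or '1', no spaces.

Gen 0: 011001111
Gen 1 (rule 122): 111111001
Gen 2 (rule 57): 100000100
Gen 3 (rule 110): 100001100

Answer: 100001100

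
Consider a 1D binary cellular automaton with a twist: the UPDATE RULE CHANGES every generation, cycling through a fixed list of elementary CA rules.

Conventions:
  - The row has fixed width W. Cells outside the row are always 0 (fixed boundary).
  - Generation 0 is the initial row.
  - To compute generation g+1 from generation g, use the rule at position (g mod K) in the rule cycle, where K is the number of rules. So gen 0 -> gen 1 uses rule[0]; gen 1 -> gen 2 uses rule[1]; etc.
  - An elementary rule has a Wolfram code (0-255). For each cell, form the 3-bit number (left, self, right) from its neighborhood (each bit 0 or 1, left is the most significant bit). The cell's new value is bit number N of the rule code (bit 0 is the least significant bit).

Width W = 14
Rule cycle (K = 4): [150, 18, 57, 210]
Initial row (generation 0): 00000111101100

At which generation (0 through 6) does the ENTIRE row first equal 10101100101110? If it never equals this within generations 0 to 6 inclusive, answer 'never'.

Answer: never

Derivation:
Gen 0: 00000111101100
Gen 1 (rule 150): 00001011000010
Gen 2 (rule 18): 00010000100101
Gen 3 (rule 57): 11001110010010
Gen 4 (rule 210): 01110111101101
Gen 5 (rule 150): 10100011000001
Gen 6 (rule 18): 00010100100010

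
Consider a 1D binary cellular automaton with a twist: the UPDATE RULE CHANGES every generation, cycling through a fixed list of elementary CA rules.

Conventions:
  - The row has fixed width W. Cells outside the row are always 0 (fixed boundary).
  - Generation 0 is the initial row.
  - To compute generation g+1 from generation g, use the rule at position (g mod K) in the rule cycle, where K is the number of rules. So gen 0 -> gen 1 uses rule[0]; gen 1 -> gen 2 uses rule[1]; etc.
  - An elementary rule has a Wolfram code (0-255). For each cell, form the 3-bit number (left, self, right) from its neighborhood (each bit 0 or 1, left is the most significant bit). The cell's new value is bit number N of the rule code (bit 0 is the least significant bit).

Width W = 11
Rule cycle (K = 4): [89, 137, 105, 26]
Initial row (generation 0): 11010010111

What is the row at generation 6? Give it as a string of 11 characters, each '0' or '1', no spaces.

Gen 0: 11010010111
Gen 1 (rule 89): 11001000101
Gen 2 (rule 137): 10000010000
Gen 3 (rule 105): 00111000111
Gen 4 (rule 26): 01100101100
Gen 5 (rule 89): 01110001111
Gen 6 (rule 137): 01100101110

Answer: 01100101110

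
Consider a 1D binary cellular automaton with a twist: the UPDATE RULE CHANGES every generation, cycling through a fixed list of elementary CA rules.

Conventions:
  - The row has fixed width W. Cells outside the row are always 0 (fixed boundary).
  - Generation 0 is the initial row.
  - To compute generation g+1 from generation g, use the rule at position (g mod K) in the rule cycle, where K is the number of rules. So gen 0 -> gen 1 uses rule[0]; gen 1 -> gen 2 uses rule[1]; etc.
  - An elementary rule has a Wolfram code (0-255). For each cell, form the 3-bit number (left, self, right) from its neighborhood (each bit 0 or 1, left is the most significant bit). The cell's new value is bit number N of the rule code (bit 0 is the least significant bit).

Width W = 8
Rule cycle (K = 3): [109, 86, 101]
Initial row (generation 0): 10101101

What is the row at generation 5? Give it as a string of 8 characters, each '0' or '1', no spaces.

Gen 0: 10101101
Gen 1 (rule 109): 11111111
Gen 2 (rule 86): 00000001
Gen 3 (rule 101): 11111101
Gen 4 (rule 109): 10000111
Gen 5 (rule 86): 11001001

Answer: 11001001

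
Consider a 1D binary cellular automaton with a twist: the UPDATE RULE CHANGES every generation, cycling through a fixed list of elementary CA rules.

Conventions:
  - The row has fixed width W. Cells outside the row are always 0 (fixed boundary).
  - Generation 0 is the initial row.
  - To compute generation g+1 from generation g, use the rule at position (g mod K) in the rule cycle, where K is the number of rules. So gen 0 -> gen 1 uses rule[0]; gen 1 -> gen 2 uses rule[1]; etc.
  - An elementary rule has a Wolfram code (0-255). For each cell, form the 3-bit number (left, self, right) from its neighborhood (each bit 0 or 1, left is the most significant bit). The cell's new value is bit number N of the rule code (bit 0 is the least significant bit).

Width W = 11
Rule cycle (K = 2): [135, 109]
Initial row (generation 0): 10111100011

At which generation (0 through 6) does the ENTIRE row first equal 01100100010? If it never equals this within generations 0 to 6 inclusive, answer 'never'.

Gen 0: 10111100011
Gen 1 (rule 135): 10011001100
Gen 2 (rule 109): 10011001101
Gen 3 (rule 135): 10100010001
Gen 4 (rule 109): 11101010101
Gen 5 (rule 135): 01001010101
Gen 6 (rule 109): 01001111111

Answer: never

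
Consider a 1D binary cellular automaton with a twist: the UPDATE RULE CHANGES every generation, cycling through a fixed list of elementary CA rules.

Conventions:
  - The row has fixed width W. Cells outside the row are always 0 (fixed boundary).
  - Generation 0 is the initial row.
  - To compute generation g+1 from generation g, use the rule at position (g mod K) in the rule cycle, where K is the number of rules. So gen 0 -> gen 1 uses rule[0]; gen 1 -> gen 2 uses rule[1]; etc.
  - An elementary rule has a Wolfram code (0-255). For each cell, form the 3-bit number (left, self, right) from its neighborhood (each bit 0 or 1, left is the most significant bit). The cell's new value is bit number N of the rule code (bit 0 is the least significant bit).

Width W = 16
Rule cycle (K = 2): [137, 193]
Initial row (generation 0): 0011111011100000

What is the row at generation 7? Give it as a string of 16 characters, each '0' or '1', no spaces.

Answer: 1111000000000010

Derivation:
Gen 0: 0011111011100000
Gen 1 (rule 137): 1011110011001111
Gen 2 (rule 193): 0001110001000111
Gen 3 (rule 137): 1101100100010110
Gen 4 (rule 193): 0100100001000010
Gen 5 (rule 137): 0000001100011000
Gen 6 (rule 193): 1111100101001011
Gen 7 (rule 137): 1111000000000010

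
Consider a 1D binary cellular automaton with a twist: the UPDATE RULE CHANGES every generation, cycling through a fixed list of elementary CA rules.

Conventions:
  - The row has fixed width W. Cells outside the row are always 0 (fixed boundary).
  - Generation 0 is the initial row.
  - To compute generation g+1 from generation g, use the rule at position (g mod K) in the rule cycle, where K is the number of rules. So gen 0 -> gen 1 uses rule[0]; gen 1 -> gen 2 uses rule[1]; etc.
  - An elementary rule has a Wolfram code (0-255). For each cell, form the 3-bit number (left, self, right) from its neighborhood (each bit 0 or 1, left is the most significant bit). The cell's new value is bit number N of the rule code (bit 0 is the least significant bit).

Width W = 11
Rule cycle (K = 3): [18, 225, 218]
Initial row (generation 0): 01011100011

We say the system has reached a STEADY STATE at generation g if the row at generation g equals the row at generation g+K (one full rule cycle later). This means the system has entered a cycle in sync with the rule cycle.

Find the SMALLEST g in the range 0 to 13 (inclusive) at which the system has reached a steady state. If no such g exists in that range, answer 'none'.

Gen 0: 01011100011
Gen 1 (rule 18): 10000010100
Gen 2 (rule 225): 00111001001
Gen 3 (rule 218): 01111110110
Gen 4 (rule 18): 10000000001
Gen 5 (rule 225): 00111111100
Gen 6 (rule 218): 01111111110
Gen 7 (rule 18): 10000000001
Gen 8 (rule 225): 00111111100
Gen 9 (rule 218): 01111111110
Gen 10 (rule 18): 10000000001
Gen 11 (rule 225): 00111111100
Gen 12 (rule 218): 01111111110
Gen 13 (rule 18): 10000000001
Gen 14 (rule 225): 00111111100
Gen 15 (rule 218): 01111111110
Gen 16 (rule 18): 10000000001

Answer: 4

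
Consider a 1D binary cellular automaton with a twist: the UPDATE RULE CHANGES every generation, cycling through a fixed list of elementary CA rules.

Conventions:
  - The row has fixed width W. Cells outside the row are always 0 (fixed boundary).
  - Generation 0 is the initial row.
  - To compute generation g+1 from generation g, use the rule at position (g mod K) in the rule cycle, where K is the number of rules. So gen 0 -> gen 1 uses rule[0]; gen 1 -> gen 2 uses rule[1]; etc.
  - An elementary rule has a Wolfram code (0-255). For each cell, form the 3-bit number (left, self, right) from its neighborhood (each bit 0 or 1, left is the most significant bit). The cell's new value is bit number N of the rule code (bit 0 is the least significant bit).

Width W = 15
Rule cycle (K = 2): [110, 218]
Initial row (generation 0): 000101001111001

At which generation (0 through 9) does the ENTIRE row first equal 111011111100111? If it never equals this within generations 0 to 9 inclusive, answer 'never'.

Answer: 4

Derivation:
Gen 0: 000101001111001
Gen 1 (rule 110): 001111011001011
Gen 2 (rule 218): 011111011110011
Gen 3 (rule 110): 110001110010111
Gen 4 (rule 218): 111011111100111
Gen 5 (rule 110): 101110000101101
Gen 6 (rule 218): 001111001001100
Gen 7 (rule 110): 011001011011100
Gen 8 (rule 218): 111110011011110
Gen 9 (rule 110): 100010111110010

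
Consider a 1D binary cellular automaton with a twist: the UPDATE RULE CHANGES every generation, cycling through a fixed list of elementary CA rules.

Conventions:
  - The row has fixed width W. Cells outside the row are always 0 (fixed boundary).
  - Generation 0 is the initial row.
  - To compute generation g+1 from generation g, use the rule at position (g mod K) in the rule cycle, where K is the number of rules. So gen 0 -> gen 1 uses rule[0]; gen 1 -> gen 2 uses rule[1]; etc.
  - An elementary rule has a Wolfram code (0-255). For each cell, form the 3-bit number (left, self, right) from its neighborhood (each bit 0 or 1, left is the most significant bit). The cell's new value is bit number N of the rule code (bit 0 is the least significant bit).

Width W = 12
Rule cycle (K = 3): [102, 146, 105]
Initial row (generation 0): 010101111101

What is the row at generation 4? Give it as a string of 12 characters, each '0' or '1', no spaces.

Gen 0: 010101111101
Gen 1 (rule 102): 111110000111
Gen 2 (rule 146): 011101001010
Gen 3 (rule 105): 010110000100
Gen 4 (rule 102): 111010001100

Answer: 111010001100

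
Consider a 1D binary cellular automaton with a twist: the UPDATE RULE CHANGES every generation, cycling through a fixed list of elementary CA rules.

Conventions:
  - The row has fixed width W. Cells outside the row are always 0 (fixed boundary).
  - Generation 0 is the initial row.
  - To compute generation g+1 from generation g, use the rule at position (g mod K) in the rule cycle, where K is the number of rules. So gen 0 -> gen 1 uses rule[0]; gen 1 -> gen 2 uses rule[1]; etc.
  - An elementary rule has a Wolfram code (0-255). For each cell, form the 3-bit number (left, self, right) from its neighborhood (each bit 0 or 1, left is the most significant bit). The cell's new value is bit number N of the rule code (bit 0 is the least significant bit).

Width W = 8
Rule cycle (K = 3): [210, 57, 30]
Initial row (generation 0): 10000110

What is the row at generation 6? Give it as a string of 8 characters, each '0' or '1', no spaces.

Answer: 11010110

Derivation:
Gen 0: 10000110
Gen 1 (rule 210): 01001011
Gen 2 (rule 57): 00100110
Gen 3 (rule 30): 01111101
Gen 4 (rule 210): 10111100
Gen 5 (rule 57): 01100011
Gen 6 (rule 30): 11010110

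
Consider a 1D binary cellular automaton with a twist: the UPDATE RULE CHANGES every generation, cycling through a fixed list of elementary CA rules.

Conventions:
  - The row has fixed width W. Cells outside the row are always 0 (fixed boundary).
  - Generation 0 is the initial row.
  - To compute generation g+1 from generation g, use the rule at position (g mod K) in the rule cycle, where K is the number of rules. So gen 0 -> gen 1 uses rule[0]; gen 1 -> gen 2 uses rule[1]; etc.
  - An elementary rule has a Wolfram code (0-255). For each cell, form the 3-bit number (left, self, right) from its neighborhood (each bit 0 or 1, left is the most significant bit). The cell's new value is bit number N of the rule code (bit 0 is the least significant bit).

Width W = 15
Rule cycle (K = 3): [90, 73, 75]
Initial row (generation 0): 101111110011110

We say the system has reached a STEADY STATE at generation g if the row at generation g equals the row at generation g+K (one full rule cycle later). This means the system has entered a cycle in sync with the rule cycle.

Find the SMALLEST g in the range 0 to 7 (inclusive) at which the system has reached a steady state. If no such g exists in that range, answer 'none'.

Answer: none

Derivation:
Gen 0: 101111110011110
Gen 1 (rule 90): 001000011110011
Gen 2 (rule 73): 100011010010011
Gen 3 (rule 75): 001111000100111
Gen 4 (rule 90): 011001101011101
Gen 5 (rule 73): 011001100010100
Gen 6 (rule 75): 111011101100001
Gen 7 (rule 90): 101010101110010
Gen 8 (rule 73): 000000001010000
Gen 9 (rule 75): 111111110000111
Gen 10 (rule 90): 100000011001101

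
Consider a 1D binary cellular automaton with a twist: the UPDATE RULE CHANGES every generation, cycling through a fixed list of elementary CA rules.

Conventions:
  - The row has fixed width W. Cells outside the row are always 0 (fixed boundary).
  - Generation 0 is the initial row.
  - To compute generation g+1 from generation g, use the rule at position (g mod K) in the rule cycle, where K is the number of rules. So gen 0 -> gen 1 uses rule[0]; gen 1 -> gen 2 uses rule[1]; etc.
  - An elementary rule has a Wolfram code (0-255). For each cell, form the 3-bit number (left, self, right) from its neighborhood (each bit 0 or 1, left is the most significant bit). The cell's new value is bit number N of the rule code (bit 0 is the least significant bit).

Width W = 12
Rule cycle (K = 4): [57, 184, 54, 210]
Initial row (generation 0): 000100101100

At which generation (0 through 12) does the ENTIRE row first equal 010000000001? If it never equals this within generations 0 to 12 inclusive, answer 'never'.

Answer: 5

Derivation:
Gen 0: 000100101100
Gen 1 (rule 57): 110010011011
Gen 2 (rule 184): 101001010110
Gen 3 (rule 54): 111111111001
Gen 4 (rule 210): 011111111110
Gen 5 (rule 57): 010000000001
Gen 6 (rule 184): 001000000000
Gen 7 (rule 54): 011100000000
Gen 8 (rule 210): 101110000000
Gen 9 (rule 57): 011001111111
Gen 10 (rule 184): 010101111110
Gen 11 (rule 54): 111110000001
Gen 12 (rule 210): 011111000010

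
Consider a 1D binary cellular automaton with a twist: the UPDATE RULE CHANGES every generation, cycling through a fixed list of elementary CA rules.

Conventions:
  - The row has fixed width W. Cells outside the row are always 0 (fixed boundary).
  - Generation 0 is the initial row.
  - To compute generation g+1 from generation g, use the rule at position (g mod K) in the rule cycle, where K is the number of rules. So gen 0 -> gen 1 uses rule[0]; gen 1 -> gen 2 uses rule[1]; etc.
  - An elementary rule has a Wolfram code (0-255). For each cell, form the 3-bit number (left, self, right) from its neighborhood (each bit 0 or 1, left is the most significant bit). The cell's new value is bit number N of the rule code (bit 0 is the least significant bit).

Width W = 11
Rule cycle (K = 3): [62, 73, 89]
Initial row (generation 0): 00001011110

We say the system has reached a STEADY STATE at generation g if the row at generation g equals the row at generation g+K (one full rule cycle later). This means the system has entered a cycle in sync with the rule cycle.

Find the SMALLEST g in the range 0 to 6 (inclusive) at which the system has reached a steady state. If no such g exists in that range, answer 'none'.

Gen 0: 00001011110
Gen 1 (rule 62): 00011110001
Gen 2 (rule 73): 11010010100
Gen 3 (rule 89): 11001000011
Gen 4 (rule 62): 10111100110
Gen 5 (rule 73): 00100100110
Gen 6 (rule 89): 10010010111
Gen 7 (rule 62): 11111111100
Gen 8 (rule 73): 10000000101
Gen 9 (rule 89): 01111110000

Answer: none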